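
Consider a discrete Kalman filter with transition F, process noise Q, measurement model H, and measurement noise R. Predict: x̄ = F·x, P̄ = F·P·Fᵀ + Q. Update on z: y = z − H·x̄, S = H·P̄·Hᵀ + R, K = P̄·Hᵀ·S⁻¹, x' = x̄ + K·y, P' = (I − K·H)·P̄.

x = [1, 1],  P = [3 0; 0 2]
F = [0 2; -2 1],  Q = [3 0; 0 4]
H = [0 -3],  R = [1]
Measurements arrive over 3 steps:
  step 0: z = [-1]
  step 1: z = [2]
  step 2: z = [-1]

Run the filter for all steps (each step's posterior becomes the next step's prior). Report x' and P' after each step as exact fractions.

step 0: x̄ = F·x = [2, -1]
step 0: P̄ = F·P·Fᵀ + Q = [11 4; 4 18]
step 0: y = z − H·x̄ = [-4]
step 0: S = H·P̄·Hᵀ + R = [163]
step 0: K = P̄·Hᵀ·S⁻¹ = [-12/163; -54/163]
step 0: x' = x̄ + K·y = [374/163, 53/163]
step 0: P' = (I − K·H)·P̄ = [1649/163 4/163; 4/163 18/163]
step 1: x̄ = F·x = [106/163, -695/163]
step 1: P̄ = F·P·Fᵀ + Q = [561/163 20/163; 20/163 7250/163]
step 1: y = z − H·x̄ = [-1759/163]
step 1: S = H·P̄·Hᵀ + R = [65413/163]
step 1: K = P̄·Hᵀ·S⁻¹ = [-60/65413; -21750/65413]
step 1: x' = x̄ + K·y = [43186/65413, -44195/65413]
step 1: P' = (I − K·H)·P̄ = [225111/65413 20/65413; 20/65413 7250/65413]
step 2: x̄ = F·x = [-88390/65413, -130567/65413]
step 2: P̄ = F·P·Fᵀ + Q = [225239/65413 14420/65413; 14420/65413 1169266/65413]
step 2: y = z − H·x̄ = [-457114/65413]
step 2: S = H·P̄·Hᵀ + R = [10588807/65413]
step 2: K = P̄·Hᵀ·S⁻¹ = [-43260/10588807; -3507798/10588807]
step 2: x' = x̄ + K·y = [-14005930/10588807, 3377231/10588807]
step 2: P' = (I − K·H)·P̄ = [36432221/10588807 14420/10588807; 14420/10588807 1169266/10588807]

step 0: x' = [374/163, 53/163], P' = [1649/163 4/163; 4/163 18/163]
step 1: x' = [43186/65413, -44195/65413], P' = [225111/65413 20/65413; 20/65413 7250/65413]
step 2: x' = [-14005930/10588807, 3377231/10588807], P' = [36432221/10588807 14420/10588807; 14420/10588807 1169266/10588807]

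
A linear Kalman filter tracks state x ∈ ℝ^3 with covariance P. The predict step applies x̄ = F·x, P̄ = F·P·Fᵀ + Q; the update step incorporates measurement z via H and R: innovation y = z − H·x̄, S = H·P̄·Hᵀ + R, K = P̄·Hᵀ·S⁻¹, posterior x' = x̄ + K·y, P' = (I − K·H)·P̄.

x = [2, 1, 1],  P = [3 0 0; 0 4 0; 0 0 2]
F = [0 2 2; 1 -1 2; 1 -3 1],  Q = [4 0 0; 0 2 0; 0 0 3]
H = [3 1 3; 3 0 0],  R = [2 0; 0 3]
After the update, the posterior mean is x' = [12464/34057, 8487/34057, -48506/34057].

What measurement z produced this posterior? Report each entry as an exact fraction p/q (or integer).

z = [-3, 1]

x̄ = F·x = [4, 3, 0]
P̄ = F·P·Fᵀ + Q = [28 0 -20; 0 17 19; -20 19 44]
S = H·P̄·Hᵀ + R = [421 72; 72 255]
K = P̄·Hᵀ·S⁻¹ = [24/34057 11212/34057; 6290/34057 -1776/34057; 9175/34057 -10604/34057]
x' − x̄ = [-123764/34057, -93684/34057, -48506/34057] = K·y
y = (KᵀK)⁻¹·Kᵀ·(x' − x̄) = [-18, -11]
z = y + H·x̄ = [-18, -11] + [15, 12] = [-3, 1]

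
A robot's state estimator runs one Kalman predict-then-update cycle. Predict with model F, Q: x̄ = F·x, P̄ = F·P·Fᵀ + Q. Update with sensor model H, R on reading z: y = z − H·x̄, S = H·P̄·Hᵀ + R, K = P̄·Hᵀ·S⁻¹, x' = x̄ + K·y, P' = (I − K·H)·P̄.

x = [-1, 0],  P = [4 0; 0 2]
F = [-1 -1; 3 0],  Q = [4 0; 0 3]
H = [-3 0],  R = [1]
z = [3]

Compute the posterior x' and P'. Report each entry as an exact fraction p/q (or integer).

x' = [-89/91, -57/91]
P' = [10/91 -12/91; -12/91 2253/91]

x̄ = F·x = [1, -3]
P̄ = F·P·Fᵀ + Q = [10 -12; -12 39]
y = z − H·x̄ = [6]
S = H·P̄·Hᵀ + R = [91]
K = P̄·Hᵀ·S⁻¹ = [-30/91; 36/91]
x' = x̄ + K·y = [-89/91, -57/91]
P' = (I − K·H)·P̄ = [10/91 -12/91; -12/91 2253/91]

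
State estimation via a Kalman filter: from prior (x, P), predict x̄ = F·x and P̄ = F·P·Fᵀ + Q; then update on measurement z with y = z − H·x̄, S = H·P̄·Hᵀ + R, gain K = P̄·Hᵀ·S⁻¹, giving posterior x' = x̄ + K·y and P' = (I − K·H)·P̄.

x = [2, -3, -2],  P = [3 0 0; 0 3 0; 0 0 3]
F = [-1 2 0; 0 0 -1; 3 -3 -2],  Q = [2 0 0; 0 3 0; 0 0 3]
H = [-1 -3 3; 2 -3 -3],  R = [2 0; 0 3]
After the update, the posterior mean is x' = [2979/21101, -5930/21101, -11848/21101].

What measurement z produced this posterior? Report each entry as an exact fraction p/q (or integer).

z = [-1, 3]

x̄ = F·x = [-8, 2, 19]
P̄ = F·P·Fᵀ + Q = [17 0 -27; 0 6 6; -27 6 69]
S = H·P̄·Hᵀ + R = [748 -844; -844 1178]
K = P̄·Hᵀ·S⁻¹ = [-2298/21101 827/42202; -3798/21101 -3366/21101; 4743/42202 -6597/42202]
x' − x̄ = [171787/21101, -48132/21101, -412767/21101] = K·y
y = (KᵀK)⁻¹·Kᵀ·(x' − x̄) = [-60, 82]
z = y + H·x̄ = [-60, 82] + [59, -79] = [-1, 3]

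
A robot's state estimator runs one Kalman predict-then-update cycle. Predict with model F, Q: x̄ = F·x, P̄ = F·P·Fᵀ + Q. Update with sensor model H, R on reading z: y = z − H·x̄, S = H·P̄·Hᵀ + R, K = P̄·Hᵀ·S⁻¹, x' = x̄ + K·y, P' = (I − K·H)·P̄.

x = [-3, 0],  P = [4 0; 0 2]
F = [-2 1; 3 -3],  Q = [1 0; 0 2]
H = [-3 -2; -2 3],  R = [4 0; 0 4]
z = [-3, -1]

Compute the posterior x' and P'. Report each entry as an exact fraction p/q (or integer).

x̄ = F·x = [6, -9]
P̄ = F·P·Fᵀ + Q = [19 -30; -30 56]
y = z − H·x̄ = [-3, 38]
S = H·P̄·Hᵀ + R = [39 -72; -72 944]
K = P̄·Hᵀ·S⁻¹ = [-133/659 -199/1318; -272/1977 609/2636]
x' = x̄ + K·y = [572/659, 253/1318]
P' = (I − K·H)·P̄ = [184/659 -10/659; -10/659 589/1977]

x' = [572/659, 253/1318]
P' = [184/659 -10/659; -10/659 589/1977]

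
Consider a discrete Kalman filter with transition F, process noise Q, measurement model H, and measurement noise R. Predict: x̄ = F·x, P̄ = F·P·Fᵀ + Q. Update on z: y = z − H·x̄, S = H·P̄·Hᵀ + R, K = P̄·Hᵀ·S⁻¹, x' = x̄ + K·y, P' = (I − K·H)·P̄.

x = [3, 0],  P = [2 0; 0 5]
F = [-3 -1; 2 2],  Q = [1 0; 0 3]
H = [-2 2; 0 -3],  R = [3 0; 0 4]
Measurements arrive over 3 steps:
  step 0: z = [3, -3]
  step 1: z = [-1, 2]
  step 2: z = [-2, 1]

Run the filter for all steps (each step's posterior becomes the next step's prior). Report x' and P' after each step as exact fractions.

step 0: x' = [-4557/3931, 2775/3931], P' = [11468/11793 3896/11793; 3896/11793 4532/11793]
step 1: x' = [14998982/32188697, -11196134/32188697], P' = [26389517/32188697 7872752/32188697; 7872752/32188697 10747796/32188697]
step 2: x' = [5587195778/14723618597, -6850476099/14723618597], P' = [60036051014/73618092985 17962095896/73618092985; 17962095896/73618092985 24573040724/73618092985]

step 0: x̄ = F·x = [-9, 6]
step 0: P̄ = F·P·Fᵀ + Q = [24 -22; -22 31]
step 0: y = z − H·x̄ = [-27, 15]
step 0: S = H·P̄·Hᵀ + R = [399 -318; -318 283]
step 0: K = P̄·Hᵀ·S⁻¹ = [-5048/11793 -974/3931; 424/11793 -1133/3931]
step 0: x' = x̄ + K·y = [-4557/3931, 2775/3931]
step 0: P' = (I − K·H)·P̄ = [11468/11793 3896/11793; 3896/11793 4532/11793]
step 1: x̄ = F·x = [10896/3931, -3564/3931]
step 1: P̄ = F·P·Fᵀ + Q = [142913/11793 -109040/11793; -109040/11793 130547/11793]
step 1: y = z − H·x̄ = [24989/3931, -2830/3931]
step 1: S = H·P̄·Hᵀ + R = [2001539/11793 -479174/3931; -479174/3931 407365/3931]
step 1: K = P̄·Hᵀ·S⁻¹ = [-12344510/32188697 -5904564/32188697; 1916696/32188697 -8060847/32188697]
step 1: x' = x̄ + K·y = [14998982/32188697, -11196134/32188697]
step 1: P' = (I − K·H)·P̄ = [26389517/32188697 7872752/32188697; 7872752/32188697 10747796/32188697]
step 2: x̄ = F·x = [-33800812/32188697, 7605696/32188697]
step 2: P̄ = F·P·Fᵀ + Q = [327678658/32188697 -242814710/32188697; -242814710/32188697 308097359/32188697]
step 2: y = z − H·x̄ = [-147190410/32188697, 55005785/32188697]
step 2: S = H·P̄·Hᵀ + R = [4582187839/32188697 -3305472414/32188697; -3305472414/32188697 2901631019/32188697]
step 2: K = P̄·Hᵀ·S⁻¹ = [-28049303412/73618092985 -13471571922/73618092985; 4407296552/73618092985 -18429780543/73618092985]
step 2: x' = x̄ + K·y = [5587195778/14723618597, -6850476099/14723618597]
step 2: P' = (I − K·H)·P̄ = [60036051014/73618092985 17962095896/73618092985; 17962095896/73618092985 24573040724/73618092985]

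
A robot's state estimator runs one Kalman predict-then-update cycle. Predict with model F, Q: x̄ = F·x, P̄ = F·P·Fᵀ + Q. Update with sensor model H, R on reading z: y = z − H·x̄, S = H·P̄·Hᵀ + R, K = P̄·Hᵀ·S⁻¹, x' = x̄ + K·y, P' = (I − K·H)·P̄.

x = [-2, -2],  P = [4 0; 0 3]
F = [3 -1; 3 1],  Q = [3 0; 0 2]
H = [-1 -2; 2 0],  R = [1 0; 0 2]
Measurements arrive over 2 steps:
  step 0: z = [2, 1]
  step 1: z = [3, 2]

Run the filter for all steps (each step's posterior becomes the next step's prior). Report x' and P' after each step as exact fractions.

step 0: x̄ = F·x = [-4, -8]
step 0: P̄ = F·P·Fᵀ + Q = [42 33; 33 41]
step 0: y = z − H·x̄ = [-18, 9]
step 0: S = H·P̄·Hᵀ + R = [339 -216; -216 170]
step 0: K = P̄·Hᵀ·S⁻¹ = [-36/1829 858/1829; -2647/5487 -411/1829]
step 0: x' = x̄ + K·y = [34/59, -79/59]
step 0: P' = (I − K·H)·P̄ = [858/1829 -411/1829; -411/1829 1940/5487]
step 1: x̄ = F·x = [181/59, 23/59]
step 1: P̄ = F·P·Fᵀ + Q = [48965/5487 21226/5487; 21226/5487 28682/5487]
step 1: y = z − H·x̄ = [404/59, -244/59]
step 1: S = H·P̄·Hᵀ + R = [254084/5487 -182834/5487; -182834/5487 206834/5487]
step 1: K = P̄·Hᵀ·S⁻¹ = [-91417/1742750 744333/1742750; -386979/871375 -163229/871375]
step 1: x' = x̄ + K·y = [164217/174275, -327017/174275]
step 1: P' = (I − K·H)·P̄ = [744333/1742750 -163229/871375; -163229/871375 275104/871375]

step 0: x' = [34/59, -79/59], P' = [858/1829 -411/1829; -411/1829 1940/5487]
step 1: x' = [164217/174275, -327017/174275], P' = [744333/1742750 -163229/871375; -163229/871375 275104/871375]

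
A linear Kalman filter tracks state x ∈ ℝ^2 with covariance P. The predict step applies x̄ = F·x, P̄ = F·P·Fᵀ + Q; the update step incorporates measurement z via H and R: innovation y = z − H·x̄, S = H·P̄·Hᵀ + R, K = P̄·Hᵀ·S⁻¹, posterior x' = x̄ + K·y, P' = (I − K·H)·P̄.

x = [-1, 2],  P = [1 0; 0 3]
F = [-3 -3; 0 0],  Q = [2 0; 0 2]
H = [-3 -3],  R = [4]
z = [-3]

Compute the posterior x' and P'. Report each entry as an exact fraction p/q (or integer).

x' = [69/91, 18/91]
P' = [209/91 -171/91; -171/91 173/91]

x̄ = F·x = [-3, 0]
P̄ = F·P·Fᵀ + Q = [38 0; 0 2]
y = z − H·x̄ = [-12]
S = H·P̄·Hᵀ + R = [364]
K = P̄·Hᵀ·S⁻¹ = [-57/182; -3/182]
x' = x̄ + K·y = [69/91, 18/91]
P' = (I − K·H)·P̄ = [209/91 -171/91; -171/91 173/91]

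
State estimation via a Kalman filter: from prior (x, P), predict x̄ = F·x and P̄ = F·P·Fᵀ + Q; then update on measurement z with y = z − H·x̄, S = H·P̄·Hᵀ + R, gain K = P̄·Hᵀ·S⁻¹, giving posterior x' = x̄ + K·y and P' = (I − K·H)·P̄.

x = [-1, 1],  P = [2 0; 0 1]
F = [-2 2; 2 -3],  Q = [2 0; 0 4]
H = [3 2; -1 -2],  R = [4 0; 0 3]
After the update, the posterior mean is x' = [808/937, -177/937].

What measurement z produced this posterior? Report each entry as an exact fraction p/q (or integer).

x̄ = F·x = [4, -5]
P̄ = F·P·Fᵀ + Q = [14 -14; -14 21]
S = H·P̄·Hᵀ + R = [46 -14; -14 45]
K = P̄·Hᵀ·S⁻¹ = [413/937 420/937; -196/937 -644/937]
x' − x̄ = [-2940/937, 4508/937] = K·y
y = (KᵀK)⁻¹·Kᵀ·(x' − x̄) = [0, -7]
z = y + H·x̄ = [0, -7] + [2, 6] = [2, -1]

z = [2, -1]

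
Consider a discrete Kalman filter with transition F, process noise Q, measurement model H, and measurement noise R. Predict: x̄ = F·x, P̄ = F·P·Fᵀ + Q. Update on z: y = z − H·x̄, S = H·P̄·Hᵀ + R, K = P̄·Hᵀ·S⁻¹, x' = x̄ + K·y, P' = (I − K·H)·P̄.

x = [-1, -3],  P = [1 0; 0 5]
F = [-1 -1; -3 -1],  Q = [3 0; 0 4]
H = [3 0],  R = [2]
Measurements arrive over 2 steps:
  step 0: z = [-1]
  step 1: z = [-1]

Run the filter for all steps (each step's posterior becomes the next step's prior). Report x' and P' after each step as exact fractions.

step 0: x' = [-19/83, 186/83], P' = [18/83 16/83; 16/83 918/83]
step 1: x' = [-3985/11119, -1629/11119], P' = [2434/11119 2072/11119; 2072/11119 85636/11119]

step 0: x̄ = F·x = [4, 6]
step 0: P̄ = F·P·Fᵀ + Q = [9 8; 8 18]
step 0: y = z − H·x̄ = [-13]
step 0: S = H·P̄·Hᵀ + R = [83]
step 0: K = P̄·Hᵀ·S⁻¹ = [27/83; 24/83]
step 0: x' = x̄ + K·y = [-19/83, 186/83]
step 0: P' = (I − K·H)·P̄ = [18/83 16/83; 16/83 918/83]
step 1: x̄ = F·x = [-167/83, -129/83]
step 1: P̄ = F·P·Fᵀ + Q = [1217/83 1036/83; 1036/83 1508/83]
step 1: y = z − H·x̄ = [418/83]
step 1: S = H·P̄·Hᵀ + R = [11119/83]
step 1: K = P̄·Hᵀ·S⁻¹ = [3651/11119; 3108/11119]
step 1: x' = x̄ + K·y = [-3985/11119, -1629/11119]
step 1: P' = (I − K·H)·P̄ = [2434/11119 2072/11119; 2072/11119 85636/11119]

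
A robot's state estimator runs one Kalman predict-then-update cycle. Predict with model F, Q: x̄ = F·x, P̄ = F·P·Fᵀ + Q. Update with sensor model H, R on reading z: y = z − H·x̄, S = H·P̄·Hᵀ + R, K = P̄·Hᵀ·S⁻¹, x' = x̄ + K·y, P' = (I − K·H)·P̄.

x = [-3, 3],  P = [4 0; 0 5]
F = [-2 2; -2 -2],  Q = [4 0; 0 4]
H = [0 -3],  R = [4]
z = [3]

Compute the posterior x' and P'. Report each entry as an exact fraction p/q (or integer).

x̄ = F·x = [12, 0]
P̄ = F·P·Fᵀ + Q = [40 -4; -4 40]
y = z − H·x̄ = [3]
S = H·P̄·Hᵀ + R = [364]
K = P̄·Hᵀ·S⁻¹ = [3/91; -30/91]
x' = x̄ + K·y = [1101/91, -90/91]
P' = (I − K·H)·P̄ = [3604/91 -4/91; -4/91 40/91]

x' = [1101/91, -90/91]
P' = [3604/91 -4/91; -4/91 40/91]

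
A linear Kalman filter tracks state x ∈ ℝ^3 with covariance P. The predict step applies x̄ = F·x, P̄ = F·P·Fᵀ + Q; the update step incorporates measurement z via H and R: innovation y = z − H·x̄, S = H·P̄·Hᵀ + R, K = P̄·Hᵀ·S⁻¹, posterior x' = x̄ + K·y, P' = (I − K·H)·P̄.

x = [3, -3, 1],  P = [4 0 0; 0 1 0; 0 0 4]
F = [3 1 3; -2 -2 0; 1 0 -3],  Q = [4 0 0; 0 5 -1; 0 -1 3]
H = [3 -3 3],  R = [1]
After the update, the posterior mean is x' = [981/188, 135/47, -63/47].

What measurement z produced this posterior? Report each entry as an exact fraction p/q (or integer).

x̄ = F·x = [9, 0, 0]
P̄ = F·P·Fᵀ + Q = [77 -26 -24; -26 25 -9; -24 -9 43]
S = H·P̄·Hᵀ + R = [1504]
K = P̄·Hᵀ·S⁻¹ = [237/1504; -45/376; 21/376]
x' − x̄ = [-711/188, 135/47, -63/47] = K·y
y = (KᵀK)⁻¹·Kᵀ·(x' − x̄) = [-24]
z = y + H·x̄ = [-24] + [27] = [3]

z = [3]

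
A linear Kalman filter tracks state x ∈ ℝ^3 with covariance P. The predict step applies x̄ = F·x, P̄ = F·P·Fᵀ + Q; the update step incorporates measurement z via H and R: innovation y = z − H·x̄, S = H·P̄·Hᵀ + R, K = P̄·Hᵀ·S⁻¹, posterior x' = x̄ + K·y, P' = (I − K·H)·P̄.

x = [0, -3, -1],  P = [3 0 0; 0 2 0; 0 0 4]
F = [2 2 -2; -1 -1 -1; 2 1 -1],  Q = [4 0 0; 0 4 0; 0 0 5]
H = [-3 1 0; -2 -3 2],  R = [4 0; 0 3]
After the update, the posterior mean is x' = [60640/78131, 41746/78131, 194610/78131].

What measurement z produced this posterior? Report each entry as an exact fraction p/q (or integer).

x̄ = F·x = [-4, 4, -2]
P̄ = F·P·Fᵀ + Q = [40 -2 24; -2 13 -4; 24 -4 23]
S = H·P̄·Hᵀ + R = [389 35; 35 204]
K = P̄·Hᵀ·S⁻¹ = [-23978/78131 -5844/78131; 5381/78131 -17392/78131; -15854/78131 6550/78131]
x' − x̄ = [373164/78131, -270778/78131, 350872/78131] = K·y
y = (KᵀK)⁻¹·Kᵀ·(x' − x̄) = [-18, 10]
z = y + H·x̄ = [-18, 10] + [16, -8] = [-2, 2]

z = [-2, 2]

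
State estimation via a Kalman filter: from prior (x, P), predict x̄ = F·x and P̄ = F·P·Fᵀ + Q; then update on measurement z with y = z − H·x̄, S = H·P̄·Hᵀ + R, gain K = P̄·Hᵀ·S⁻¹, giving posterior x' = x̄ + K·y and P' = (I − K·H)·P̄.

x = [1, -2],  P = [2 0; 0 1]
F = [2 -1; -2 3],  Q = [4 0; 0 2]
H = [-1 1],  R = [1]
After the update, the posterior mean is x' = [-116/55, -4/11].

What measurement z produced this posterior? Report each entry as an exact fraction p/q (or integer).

z = [2]

x̄ = F·x = [4, -8]
P̄ = F·P·Fᵀ + Q = [13 -11; -11 19]
S = H·P̄·Hᵀ + R = [55]
K = P̄·Hᵀ·S⁻¹ = [-24/55; 6/11]
x' − x̄ = [-336/55, 84/11] = K·y
y = (KᵀK)⁻¹·Kᵀ·(x' − x̄) = [14]
z = y + H·x̄ = [14] + [-12] = [2]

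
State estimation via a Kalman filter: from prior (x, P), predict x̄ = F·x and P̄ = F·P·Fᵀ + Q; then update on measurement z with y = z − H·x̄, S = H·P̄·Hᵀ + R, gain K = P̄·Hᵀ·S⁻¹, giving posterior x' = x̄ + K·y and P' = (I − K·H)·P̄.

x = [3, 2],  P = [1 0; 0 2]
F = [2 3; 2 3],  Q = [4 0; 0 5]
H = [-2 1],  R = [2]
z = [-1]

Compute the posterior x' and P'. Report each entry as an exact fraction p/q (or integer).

x' = [14/3, 353/45]
P' = [6 32/3; 32/3 926/45]

x̄ = F·x = [12, 12]
P̄ = F·P·Fᵀ + Q = [26 22; 22 27]
y = z − H·x̄ = [11]
S = H·P̄·Hᵀ + R = [45]
K = P̄·Hᵀ·S⁻¹ = [-2/3; -17/45]
x' = x̄ + K·y = [14/3, 353/45]
P' = (I − K·H)·P̄ = [6 32/3; 32/3 926/45]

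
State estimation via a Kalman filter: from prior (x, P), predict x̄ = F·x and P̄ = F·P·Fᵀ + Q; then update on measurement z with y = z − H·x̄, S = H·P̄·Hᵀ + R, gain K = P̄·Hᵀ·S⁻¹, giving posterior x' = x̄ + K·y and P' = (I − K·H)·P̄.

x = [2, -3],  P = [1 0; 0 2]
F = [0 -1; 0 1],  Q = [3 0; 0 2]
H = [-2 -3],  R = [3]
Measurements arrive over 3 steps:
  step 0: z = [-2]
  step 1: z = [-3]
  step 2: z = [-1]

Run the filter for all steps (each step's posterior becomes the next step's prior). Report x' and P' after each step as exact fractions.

step 0: x' = [25/7, -13/7], P' = [159/35 -102/35; -102/35 76/35]
step 1: x' = [2937/1231, -897/1231], P' = [5853/1231 -3768/1231; -3768/1231 2798/1231]
step 2: x' = [5653/6203, -2005/6203], P' = [211857/43421 -136650/43421; -136650/43421 101284/43421]

step 0: x̄ = F·x = [3, -3]
step 0: P̄ = F·P·Fᵀ + Q = [5 -2; -2 4]
step 0: y = z − H·x̄ = [-5]
step 0: S = H·P̄·Hᵀ + R = [35]
step 0: K = P̄·Hᵀ·S⁻¹ = [-4/35; -8/35]
step 0: x' = x̄ + K·y = [25/7, -13/7]
step 0: P' = (I − K·H)·P̄ = [159/35 -102/35; -102/35 76/35]
step 1: x̄ = F·x = [13/7, -13/7]
step 1: P̄ = F·P·Fᵀ + Q = [181/35 -76/35; -76/35 146/35]
step 1: y = z − H·x̄ = [-34/7]
step 1: S = H·P̄·Hᵀ + R = [1231/35]
step 1: K = P̄·Hᵀ·S⁻¹ = [-134/1231; -286/1231]
step 1: x' = x̄ + K·y = [2937/1231, -897/1231]
step 1: P' = (I − K·H)·P̄ = [5853/1231 -3768/1231; -3768/1231 2798/1231]
step 2: x̄ = F·x = [897/1231, -897/1231]
step 2: P̄ = F·P·Fᵀ + Q = [6491/1231 -2798/1231; -2798/1231 5260/1231]
step 2: y = z − H·x̄ = [-2128/1231]
step 2: S = H·P̄·Hᵀ + R = [43421/1231]
step 2: K = P̄·Hᵀ·S⁻¹ = [-4588/43421; -10184/43421]
step 2: x' = x̄ + K·y = [5653/6203, -2005/6203]
step 2: P' = (I − K·H)·P̄ = [211857/43421 -136650/43421; -136650/43421 101284/43421]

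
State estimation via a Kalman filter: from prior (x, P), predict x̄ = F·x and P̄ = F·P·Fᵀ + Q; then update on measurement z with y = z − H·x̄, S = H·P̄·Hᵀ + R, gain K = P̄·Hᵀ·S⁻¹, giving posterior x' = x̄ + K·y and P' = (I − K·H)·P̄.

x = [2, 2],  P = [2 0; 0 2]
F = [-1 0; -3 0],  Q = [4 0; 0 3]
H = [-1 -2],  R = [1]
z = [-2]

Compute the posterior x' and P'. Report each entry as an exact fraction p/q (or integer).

x̄ = F·x = [-2, -6]
P̄ = F·P·Fᵀ + Q = [6 6; 6 21]
y = z − H·x̄ = [-16]
S = H·P̄·Hᵀ + R = [115]
K = P̄·Hᵀ·S⁻¹ = [-18/115; -48/115]
x' = x̄ + K·y = [58/115, 78/115]
P' = (I − K·H)·P̄ = [366/115 -174/115; -174/115 111/115]

x' = [58/115, 78/115]
P' = [366/115 -174/115; -174/115 111/115]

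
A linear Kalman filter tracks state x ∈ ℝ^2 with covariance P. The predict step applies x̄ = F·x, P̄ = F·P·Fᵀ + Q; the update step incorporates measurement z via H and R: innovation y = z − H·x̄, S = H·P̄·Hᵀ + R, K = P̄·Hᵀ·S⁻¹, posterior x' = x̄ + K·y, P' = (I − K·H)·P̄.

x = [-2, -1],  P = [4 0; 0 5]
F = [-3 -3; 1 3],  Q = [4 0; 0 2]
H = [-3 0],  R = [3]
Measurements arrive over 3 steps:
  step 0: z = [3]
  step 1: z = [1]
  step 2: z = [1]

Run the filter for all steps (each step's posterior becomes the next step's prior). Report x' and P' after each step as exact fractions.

step 0: x' = [-123/128, 215/128], P' = [85/256 -57/256; -57/256 3309/256]
step 1: x' = [-3887/11486, 53553/22972], P' = [1909/5743 -3669/11486; -3669/11486 171219/22972]
step 2: x' = [-1706836/4731469, 6495644/4731469], P' = [1569499/4731469 -1475823/4731469; -1475823/4731469 34916025/4731469]

step 0: x̄ = F·x = [9, -5]
step 0: P̄ = F·P·Fᵀ + Q = [85 -57; -57 51]
step 0: y = z − H·x̄ = [30]
step 0: S = H·P̄·Hᵀ + R = [768]
step 0: K = P̄·Hᵀ·S⁻¹ = [-85/256; 57/256]
step 0: x' = x̄ + K·y = [-123/128, 215/128]
step 0: P' = (I − K·H)·P̄ = [85/256 -57/256; -57/256 3309/256]
step 1: x̄ = F·x = [-69/32, 261/64]
step 1: P̄ = F·P·Fᵀ + Q = [1909/16 -3669/32; -3669/32 7509/64]
step 1: y = z − H·x̄ = [-175/32]
step 1: S = H·P̄·Hᵀ + R = [17229/16]
step 1: K = P̄·Hᵀ·S⁻¹ = [-1909/5743; 3669/11486]
step 1: x' = x̄ + K·y = [-3887/11486, 53553/22972]
step 1: P' = (I − K·H)·P̄ = [1909/5743 -3669/11486; -3669/11486 171219/22972]
step 2: x̄ = F·x = [-137337/22972, 152885/22972]
step 2: P̄ = F·P·Fᵀ + Q = [1569499/22972 -1475823/22972; -1475823/22972 1550523/22972]
step 2: y = z − H·x̄ = [-389039/22972]
step 2: S = H·P̄·Hᵀ + R = [14194407/22972]
step 2: K = P̄·Hᵀ·S⁻¹ = [-1569499/4731469; 1475823/4731469]
step 2: x' = x̄ + K·y = [-1706836/4731469, 6495644/4731469]
step 2: P' = (I − K·H)·P̄ = [1569499/4731469 -1475823/4731469; -1475823/4731469 34916025/4731469]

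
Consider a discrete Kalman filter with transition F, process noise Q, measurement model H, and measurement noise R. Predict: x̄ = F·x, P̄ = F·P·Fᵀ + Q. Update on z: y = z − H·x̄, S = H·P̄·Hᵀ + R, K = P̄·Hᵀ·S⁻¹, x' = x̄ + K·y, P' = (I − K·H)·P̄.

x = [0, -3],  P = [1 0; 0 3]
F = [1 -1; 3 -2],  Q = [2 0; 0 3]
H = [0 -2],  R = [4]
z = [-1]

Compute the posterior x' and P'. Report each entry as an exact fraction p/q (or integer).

x' = [51/50, 18/25]
P' = [69/25 9/25; 9/25 24/25]

x̄ = F·x = [3, 6]
P̄ = F·P·Fᵀ + Q = [6 9; 9 24]
y = z − H·x̄ = [11]
S = H·P̄·Hᵀ + R = [100]
K = P̄·Hᵀ·S⁻¹ = [-9/50; -12/25]
x' = x̄ + K·y = [51/50, 18/25]
P' = (I − K·H)·P̄ = [69/25 9/25; 9/25 24/25]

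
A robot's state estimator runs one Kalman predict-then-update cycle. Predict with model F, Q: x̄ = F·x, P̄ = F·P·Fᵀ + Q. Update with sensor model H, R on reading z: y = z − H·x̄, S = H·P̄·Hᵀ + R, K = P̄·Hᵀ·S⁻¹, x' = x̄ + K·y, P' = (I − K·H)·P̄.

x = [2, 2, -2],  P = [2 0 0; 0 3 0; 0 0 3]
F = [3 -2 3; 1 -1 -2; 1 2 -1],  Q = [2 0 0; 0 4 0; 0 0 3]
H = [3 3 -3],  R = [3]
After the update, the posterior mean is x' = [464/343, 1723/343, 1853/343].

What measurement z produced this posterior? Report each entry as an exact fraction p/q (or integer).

z = [3]

x̄ = F·x = [-4, 4, 8]
P̄ = F·P·Fᵀ + Q = [59 -6 -15; -6 21 2; -15 2 20]
S = H·P̄·Hᵀ + R = [1029]
K = P̄·Hᵀ·S⁻¹ = [68/343; 13/343; -33/343]
x' − x̄ = [1836/343, 351/343, -891/343] = K·y
y = (KᵀK)⁻¹·Kᵀ·(x' − x̄) = [27]
z = y + H·x̄ = [27] + [-24] = [3]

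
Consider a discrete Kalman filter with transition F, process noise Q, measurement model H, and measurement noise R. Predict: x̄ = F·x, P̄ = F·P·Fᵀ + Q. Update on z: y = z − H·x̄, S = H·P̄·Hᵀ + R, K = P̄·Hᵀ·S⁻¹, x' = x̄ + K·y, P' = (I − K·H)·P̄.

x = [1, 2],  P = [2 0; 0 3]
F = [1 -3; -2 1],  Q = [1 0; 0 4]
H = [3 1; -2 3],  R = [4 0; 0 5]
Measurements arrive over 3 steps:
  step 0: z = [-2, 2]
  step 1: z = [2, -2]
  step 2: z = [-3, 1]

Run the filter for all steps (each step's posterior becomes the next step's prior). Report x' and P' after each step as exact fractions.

step 0: x̄ = F·x = [-5, 0]
step 0: P̄ = F·P·Fᵀ + Q = [30 -13; -13 15]
step 0: y = z − H·x̄ = [13, -8]
step 0: S = H·P̄·Hᵀ + R = [211 -226; -226 416]
step 0: K = P̄·Hᵀ·S⁻¹ = [4829/18350 -3487/36700; 3031/18350 9557/36700]
step 0: x' = x̄ + K·y = [-601/734, 47/734]
step 0: P' = (I − K·H)·P̄ = [12121/36700 2269/36700; 2269/36700 17441/36700]
step 1: x̄ = F·x = [-371/367, 1249/734]
step 1: P̄ = F·P·Fᵀ + Q = [48044/9175 -30341/18350; -30341/18350 203649/36700]
step 1: y = z − H·x̄ = [2445/734, -6699/734]
step 1: S = H·P̄·Hᵀ + R = [1715941/36700 -966883/36700; -966883/36700 3513229/36700]
step 1: K = P̄·Hᵀ·S⁻¹ = [34458979/138791034 -12892175/138791034; 21361181/138791034 34808993/138791034]
step 1: x' = x̄ + K·y = [15357388/23131839, -1727374/23131839]
step 1: P' = (I − K·H)·P̄ = [43451693/138791034 7480837/138791034; 7480837/138791034 63002213/138791034]
step 2: x̄ = F·x = [20539510/23131839, -10814050/7710613]
step 2: P̄ = F·P·Fᵀ + Q = [352188811/69395517 -37257361/23131839; -37257361/23131839 84672197/15421226]
step 2: y = z − H·x̄ = [-32857299/7710613, 161537309/23131839]
step 2: S = H·P̄·Hᵀ + R = [701705279/15421226 -389436175/15421226; -389436175/15421226 13052443607/138791034]
step 2: K = P̄·Hᵀ·S⁻¹ = [3053485125/12327044608 -1143882923/12327044608; 77620384125/505408828928 126677897229/505408828928]
step 2: x' = x̄ + K·y = [-2513593217/3081761152, -38740228569/126352207232]
step 2: P' = (I − K·H)·P̄ = [3851021465/12327044608 660876105/12327044608; 660876105/12327044608 229193775585/505408828928]

step 0: x' = [-601/734, 47/734], P' = [12121/36700 2269/36700; 2269/36700 17441/36700]
step 1: x' = [15357388/23131839, -1727374/23131839], P' = [43451693/138791034 7480837/138791034; 7480837/138791034 63002213/138791034]
step 2: x' = [-2513593217/3081761152, -38740228569/126352207232], P' = [3851021465/12327044608 660876105/12327044608; 660876105/12327044608 229193775585/505408828928]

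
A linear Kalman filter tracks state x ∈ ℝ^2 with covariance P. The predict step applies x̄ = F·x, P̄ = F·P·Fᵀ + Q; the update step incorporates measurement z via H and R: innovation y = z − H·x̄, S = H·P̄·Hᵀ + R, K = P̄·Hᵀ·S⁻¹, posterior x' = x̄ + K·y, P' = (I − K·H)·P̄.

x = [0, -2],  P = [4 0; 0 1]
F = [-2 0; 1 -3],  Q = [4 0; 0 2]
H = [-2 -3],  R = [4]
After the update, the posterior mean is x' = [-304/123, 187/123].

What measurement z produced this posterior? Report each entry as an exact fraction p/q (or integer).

x̄ = F·x = [0, 6]
P̄ = F·P·Fᵀ + Q = [20 -8; -8 15]
S = H·P̄·Hᵀ + R = [123]
K = P̄·Hᵀ·S⁻¹ = [-16/123; -29/123]
x' − x̄ = [-304/123, -551/123] = K·y
y = (KᵀK)⁻¹·Kᵀ·(x' − x̄) = [19]
z = y + H·x̄ = [19] + [-18] = [1]

z = [1]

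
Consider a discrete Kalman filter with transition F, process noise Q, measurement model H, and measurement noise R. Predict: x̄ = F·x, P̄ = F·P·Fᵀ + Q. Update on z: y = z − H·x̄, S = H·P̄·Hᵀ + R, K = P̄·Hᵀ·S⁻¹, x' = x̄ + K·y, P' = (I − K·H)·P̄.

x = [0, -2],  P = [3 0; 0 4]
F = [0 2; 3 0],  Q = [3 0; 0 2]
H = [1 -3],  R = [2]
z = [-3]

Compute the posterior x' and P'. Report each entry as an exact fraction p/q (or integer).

x̄ = F·x = [-4, 0]
P̄ = F·P·Fᵀ + Q = [19 0; 0 29]
y = z − H·x̄ = [1]
S = H·P̄·Hᵀ + R = [282]
K = P̄·Hᵀ·S⁻¹ = [19/282; -29/94]
x' = x̄ + K·y = [-1109/282, -29/94]
P' = (I − K·H)·P̄ = [4997/282 551/94; 551/94 203/94]

x' = [-1109/282, -29/94]
P' = [4997/282 551/94; 551/94 203/94]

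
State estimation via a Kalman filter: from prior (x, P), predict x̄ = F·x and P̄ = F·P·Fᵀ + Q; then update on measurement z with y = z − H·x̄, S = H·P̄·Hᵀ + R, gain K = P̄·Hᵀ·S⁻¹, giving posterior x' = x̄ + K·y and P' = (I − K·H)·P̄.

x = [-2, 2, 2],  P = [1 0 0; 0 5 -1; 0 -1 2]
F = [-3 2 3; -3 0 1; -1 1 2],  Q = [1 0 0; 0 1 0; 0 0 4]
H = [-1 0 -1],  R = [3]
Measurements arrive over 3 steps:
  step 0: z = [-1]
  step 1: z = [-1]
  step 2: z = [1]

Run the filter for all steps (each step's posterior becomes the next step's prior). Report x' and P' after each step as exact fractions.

step 0: x̄ = F·x = [16, 8, 8]
step 0: P̄ = F·P·Fᵀ + Q = [36 13 18; 13 12 6; 18 6 14]
step 0: y = z − H·x̄ = [23]
step 0: S = H·P̄·Hᵀ + R = [89]
step 0: K = P̄·Hᵀ·S⁻¹ = [-54/89; -19/89; -32/89]
step 0: x' = x̄ + K·y = [182/89, 275/89, -24/89]
step 0: P' = (I − K·H)·P̄ = [288/89 131/89 -126/89; 131/89 707/89 -74/89; -126/89 -74/89 222/89]
step 1: x̄ = F·x = [-68/89, -570/89, 45/89]
step 1: P̄ = F·P·Fᵀ + Q = [7315/89 3836/89 3571/89; 3836/89 3659/89 1723/89; 3571/89 1723/89 2185/89]
step 1: y = z − H·x̄ = [-112/89]
step 1: S = H·P̄·Hᵀ + R = [16909/89]
step 1: K = P̄·Hᵀ·S⁻¹ = [-10886/16909; -5559/16909; -5756/16909]
step 1: x' = x̄ + K·y = [780/16909, -101298/16909, 15793/16909]
step 1: P' = (I − K·H)·P̄ = [58251/16909 48850/16909 -25593/16909; 48850/16909 347950/16909 -32173/16909; -25593/16909 -32173/16909 42861/16909]
step 2: x̄ = F·x = [-157557/16909, 13453/16909, -70492/16909]
step 2: P̄ = F·P·Fᵀ + Q = [1807115/16909 602512/16909 888695/16909; 602512/16909 737587/16909 260903/16909; 888695/16909 260903/16909 521261/16909]
step 2: y = z − H·x̄ = [-211140/16909]
step 2: S = H·P̄·Hᵀ + R = [4156493/16909]
step 2: K = P̄·Hᵀ·S⁻¹ = [-2695810/4156493; -863415/4156493; -1409956/4156493]
step 2: x' = x̄ + K·y = [-5067789/4156493, 14088281/4156493, 277876/4156493]
step 2: P' = (I − K·H)·P̄ = [14422455/4156493 10452074/4156493 -6335025/4156493; 10452074/4156493 137222174/4156493 -7861829/4156493; -6335025/4156493 -7861829/4156493 10564893/4156493]

step 0: x' = [182/89, 275/89, -24/89], P' = [288/89 131/89 -126/89; 131/89 707/89 -74/89; -126/89 -74/89 222/89]
step 1: x' = [780/16909, -101298/16909, 15793/16909], P' = [58251/16909 48850/16909 -25593/16909; 48850/16909 347950/16909 -32173/16909; -25593/16909 -32173/16909 42861/16909]
step 2: x' = [-5067789/4156493, 14088281/4156493, 277876/4156493], P' = [14422455/4156493 10452074/4156493 -6335025/4156493; 10452074/4156493 137222174/4156493 -7861829/4156493; -6335025/4156493 -7861829/4156493 10564893/4156493]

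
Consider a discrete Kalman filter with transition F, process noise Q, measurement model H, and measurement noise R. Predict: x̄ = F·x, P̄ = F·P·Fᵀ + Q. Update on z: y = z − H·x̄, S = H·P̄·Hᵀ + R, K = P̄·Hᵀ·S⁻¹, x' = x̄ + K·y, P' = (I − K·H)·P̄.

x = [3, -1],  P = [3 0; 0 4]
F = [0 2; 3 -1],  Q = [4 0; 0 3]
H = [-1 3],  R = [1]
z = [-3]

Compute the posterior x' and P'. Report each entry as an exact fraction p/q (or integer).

x̄ = F·x = [-2, 10]
P̄ = F·P·Fᵀ + Q = [20 -8; -8 34]
y = z − H·x̄ = [-35]
S = H·P̄·Hᵀ + R = [375]
K = P̄·Hᵀ·S⁻¹ = [-44/375; 22/75]
x' = x̄ + K·y = [158/75, -4/15]
P' = (I − K·H)·P̄ = [5564/375 368/75; 368/75 26/15]

x' = [158/75, -4/15]
P' = [5564/375 368/75; 368/75 26/15]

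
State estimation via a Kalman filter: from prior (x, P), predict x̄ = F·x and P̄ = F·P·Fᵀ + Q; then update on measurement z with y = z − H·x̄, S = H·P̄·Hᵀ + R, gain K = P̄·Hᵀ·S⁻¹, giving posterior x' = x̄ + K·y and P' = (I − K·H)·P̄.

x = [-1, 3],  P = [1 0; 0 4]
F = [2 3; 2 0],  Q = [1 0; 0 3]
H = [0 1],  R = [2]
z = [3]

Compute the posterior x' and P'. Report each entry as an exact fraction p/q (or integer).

x̄ = F·x = [7, -2]
P̄ = F·P·Fᵀ + Q = [41 4; 4 7]
y = z − H·x̄ = [5]
S = H·P̄·Hᵀ + R = [9]
K = P̄·Hᵀ·S⁻¹ = [4/9; 7/9]
x' = x̄ + K·y = [83/9, 17/9]
P' = (I − K·H)·P̄ = [353/9 8/9; 8/9 14/9]

x' = [83/9, 17/9]
P' = [353/9 8/9; 8/9 14/9]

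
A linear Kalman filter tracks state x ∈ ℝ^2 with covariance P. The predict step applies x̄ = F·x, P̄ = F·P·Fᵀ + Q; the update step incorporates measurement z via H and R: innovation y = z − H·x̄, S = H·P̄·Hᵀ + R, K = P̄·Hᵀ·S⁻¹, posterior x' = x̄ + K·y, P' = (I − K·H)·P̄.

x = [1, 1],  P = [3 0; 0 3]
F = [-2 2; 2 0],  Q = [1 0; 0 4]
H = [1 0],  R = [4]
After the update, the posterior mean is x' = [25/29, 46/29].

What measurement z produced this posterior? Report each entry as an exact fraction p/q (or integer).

x̄ = F·x = [0, 2]
P̄ = F·P·Fᵀ + Q = [25 -12; -12 16]
S = H·P̄·Hᵀ + R = [29]
K = P̄·Hᵀ·S⁻¹ = [25/29; -12/29]
x' − x̄ = [25/29, -12/29] = K·y
y = (KᵀK)⁻¹·Kᵀ·(x' − x̄) = [1]
z = y + H·x̄ = [1] + [0] = [1]

z = [1]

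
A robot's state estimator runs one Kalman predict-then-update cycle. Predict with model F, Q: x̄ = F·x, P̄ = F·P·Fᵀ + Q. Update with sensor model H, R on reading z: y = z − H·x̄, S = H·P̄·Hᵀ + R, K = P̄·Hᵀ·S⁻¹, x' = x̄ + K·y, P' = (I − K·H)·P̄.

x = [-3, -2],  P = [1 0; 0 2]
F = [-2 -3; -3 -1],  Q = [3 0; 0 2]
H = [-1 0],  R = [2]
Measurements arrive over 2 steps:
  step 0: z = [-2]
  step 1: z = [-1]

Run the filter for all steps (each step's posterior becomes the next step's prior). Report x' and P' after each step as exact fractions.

step 0: x̄ = F·x = [12, 11]
step 0: P̄ = F·P·Fᵀ + Q = [25 12; 12 13]
step 0: y = z − H·x̄ = [10]
step 0: S = H·P̄·Hᵀ + R = [27]
step 0: K = P̄·Hᵀ·S⁻¹ = [-25/27; -4/9]
step 0: x' = x̄ + K·y = [74/27, 59/9]
step 0: P' = (I − K·H)·P̄ = [50/27 8/9; 8/9 23/3]
step 1: x̄ = F·x = [-679/27, -133/9]
step 1: P̄ = F·P·Fᵀ + Q = [2432/27 395/9; 395/9 95/3]
step 1: y = z − H·x̄ = [-706/27]
step 1: S = H·P̄·Hᵀ + R = [2486/27]
step 1: K = P̄·Hᵀ·S⁻¹ = [-1216/1243; -1185/2486]
step 1: x' = x̄ + K·y = [537/1243, -2876/1243]
step 1: P' = (I − K·H)·P̄ = [2432/1243 1185/1243; 1185/1243 26715/2486]

step 0: x' = [74/27, 59/9], P' = [50/27 8/9; 8/9 23/3]
step 1: x' = [537/1243, -2876/1243], P' = [2432/1243 1185/1243; 1185/1243 26715/2486]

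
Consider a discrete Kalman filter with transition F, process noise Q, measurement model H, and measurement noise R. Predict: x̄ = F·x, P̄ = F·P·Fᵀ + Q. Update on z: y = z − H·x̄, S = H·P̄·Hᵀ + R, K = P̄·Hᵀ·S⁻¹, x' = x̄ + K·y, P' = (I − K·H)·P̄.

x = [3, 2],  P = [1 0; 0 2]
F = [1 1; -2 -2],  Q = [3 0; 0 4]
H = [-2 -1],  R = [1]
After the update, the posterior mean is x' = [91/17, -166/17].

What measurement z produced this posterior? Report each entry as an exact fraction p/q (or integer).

z = [-1]

x̄ = F·x = [5, -10]
P̄ = F·P·Fᵀ + Q = [6 -6; -6 16]
S = H·P̄·Hᵀ + R = [17]
K = P̄·Hᵀ·S⁻¹ = [-6/17; -4/17]
x' − x̄ = [6/17, 4/17] = K·y
y = (KᵀK)⁻¹·Kᵀ·(x' − x̄) = [-1]
z = y + H·x̄ = [-1] + [0] = [-1]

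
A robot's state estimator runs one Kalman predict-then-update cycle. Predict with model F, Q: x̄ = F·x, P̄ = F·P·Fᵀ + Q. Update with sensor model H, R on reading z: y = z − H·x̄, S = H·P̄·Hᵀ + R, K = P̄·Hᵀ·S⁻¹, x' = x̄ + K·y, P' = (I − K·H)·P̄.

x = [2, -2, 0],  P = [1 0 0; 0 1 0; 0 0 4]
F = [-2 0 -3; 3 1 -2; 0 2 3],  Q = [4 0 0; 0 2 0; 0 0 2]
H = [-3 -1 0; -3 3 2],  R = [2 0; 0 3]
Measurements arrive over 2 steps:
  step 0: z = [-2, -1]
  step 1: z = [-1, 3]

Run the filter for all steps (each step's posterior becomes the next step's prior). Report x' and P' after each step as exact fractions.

step 0: x̄ = F·x = [-4, 4, -4]
step 0: P̄ = F·P·Fᵀ + Q = [44 18 -36; 18 28 -22; -36 -22 42]
step 0: y = z − H·x̄ = [-10, -17]
step 0: S = H·P̄·Hᵀ + R = [534 464; 464 663]
step 0: K = P̄·Hᵀ·S⁻¹ = [-14925/69373 -5250/69373; -23935/69373 15286/69373; 13863/69373 3482/69373]
step 0: x' = x̄ + K·y = [-38992/69373, 256980/69373, -475316/69373]
step 0: P' = (I − K·H)·P̄ = [26162/69373 -48636/69373 104322/69373; -48636/69373 193778/69373 -340692/69373; 104322/69373 -340692/69373 672744/69373]
step 1: x̄ = F·x = [1503932/69373, 1090636/69373, -911988/69373]
step 1: P̄ = F·P·Fᵀ + Q = [7688700/69373 4477230/69373 -4441932/69373; 4477230/69373 3078046/69373 -2661134/69373; -4441932/69373 -2661134/69373 2880250/69373]
step 1: y = z − H·x̄ = [31983/401, 3271983/69373]
step 1: S = H·P̄·Hᵀ + R = [573864/401 376154/401; 376154/401 49409269/69373]
step 1: K = P̄·Hᵀ·S⁻¹ = [-1123100847/4833059674 -166107879/2416529837; -707173932/2416529837 465786316/2416529837; 485676507/4833059674 223194199/2416529837]
step 1: x' = x̄ + K·y = [-469843603/4833059674, 3557064764/2416529837, -3745555305/4833059674]
step 1: P' = (I − K·H)·P̄ = [532961163/2416529837 -475782642/2416529837 1263953889/2416529837; -475782642/2416529837 2841695790/2416529837 -4277538174/2416529837; 1263953889/2416529837 -4277538174/2416529837 8647029393/2416529837]

step 0: x' = [-38992/69373, 256980/69373, -475316/69373], P' = [26162/69373 -48636/69373 104322/69373; -48636/69373 193778/69373 -340692/69373; 104322/69373 -340692/69373 672744/69373]
step 1: x' = [-469843603/4833059674, 3557064764/2416529837, -3745555305/4833059674], P' = [532961163/2416529837 -475782642/2416529837 1263953889/2416529837; -475782642/2416529837 2841695790/2416529837 -4277538174/2416529837; 1263953889/2416529837 -4277538174/2416529837 8647029393/2416529837]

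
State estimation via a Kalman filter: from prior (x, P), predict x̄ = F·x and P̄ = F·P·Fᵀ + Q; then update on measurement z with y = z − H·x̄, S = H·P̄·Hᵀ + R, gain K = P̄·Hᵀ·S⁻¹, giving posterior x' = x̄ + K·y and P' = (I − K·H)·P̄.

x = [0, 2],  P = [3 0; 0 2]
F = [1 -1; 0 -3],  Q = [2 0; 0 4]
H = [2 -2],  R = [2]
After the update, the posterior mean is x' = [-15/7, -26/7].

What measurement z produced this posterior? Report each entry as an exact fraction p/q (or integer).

z = [3]

x̄ = F·x = [-2, -6]
P̄ = F·P·Fᵀ + Q = [7 6; 6 22]
S = H·P̄·Hᵀ + R = [70]
K = P̄·Hᵀ·S⁻¹ = [1/35; -16/35]
x' − x̄ = [-1/7, 16/7] = K·y
y = (KᵀK)⁻¹·Kᵀ·(x' − x̄) = [-5]
z = y + H·x̄ = [-5] + [8] = [3]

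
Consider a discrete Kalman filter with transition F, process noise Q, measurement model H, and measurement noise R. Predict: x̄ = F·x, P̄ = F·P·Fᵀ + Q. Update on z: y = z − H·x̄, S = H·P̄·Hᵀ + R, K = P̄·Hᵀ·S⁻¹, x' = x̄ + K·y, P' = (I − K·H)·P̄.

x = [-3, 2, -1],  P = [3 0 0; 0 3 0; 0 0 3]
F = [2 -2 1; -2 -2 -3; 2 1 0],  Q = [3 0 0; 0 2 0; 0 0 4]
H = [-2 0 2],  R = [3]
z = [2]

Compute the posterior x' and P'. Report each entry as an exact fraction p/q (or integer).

x' = [-1085/151, 971/151, -916/151]
P' = [2226/151 -2223/151 2154/151; -2223/151 7679/151 -2250/151; 2154/151 -2250/151 2193/151]

x̄ = F·x = [-11, 5, -4]
P̄ = F·P·Fᵀ + Q = [30 -9 6; -9 53 -18; 6 -18 19]
y = z − H·x̄ = [-12]
S = H·P̄·Hᵀ + R = [151]
K = P̄·Hᵀ·S⁻¹ = [-48/151; -18/151; 26/151]
x' = x̄ + K·y = [-1085/151, 971/151, -916/151]
P' = (I − K·H)·P̄ = [2226/151 -2223/151 2154/151; -2223/151 7679/151 -2250/151; 2154/151 -2250/151 2193/151]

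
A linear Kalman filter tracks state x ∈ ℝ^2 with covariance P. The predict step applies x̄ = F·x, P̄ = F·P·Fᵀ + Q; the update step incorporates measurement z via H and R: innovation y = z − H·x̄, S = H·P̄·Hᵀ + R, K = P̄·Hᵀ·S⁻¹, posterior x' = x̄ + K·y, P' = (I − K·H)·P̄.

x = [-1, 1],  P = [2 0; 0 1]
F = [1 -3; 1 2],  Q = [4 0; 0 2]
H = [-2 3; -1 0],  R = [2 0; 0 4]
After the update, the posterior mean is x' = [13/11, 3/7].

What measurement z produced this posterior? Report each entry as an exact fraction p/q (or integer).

z = [-1, -3]

x̄ = F·x = [-4, 1]
P̄ = F·P·Fᵀ + Q = [15 -4; -4 8]
S = H·P̄·Hᵀ + R = [182 42; 42 19]
K = P̄·Hᵀ·S⁻¹ = [-12/121 -69/121; 20/77 -4/11]
x' − x̄ = [57/11, -4/7] = K·y
y = (KᵀK)⁻¹·Kᵀ·(x' − x̄) = [-12, -7]
z = y + H·x̄ = [-12, -7] + [11, 4] = [-1, -3]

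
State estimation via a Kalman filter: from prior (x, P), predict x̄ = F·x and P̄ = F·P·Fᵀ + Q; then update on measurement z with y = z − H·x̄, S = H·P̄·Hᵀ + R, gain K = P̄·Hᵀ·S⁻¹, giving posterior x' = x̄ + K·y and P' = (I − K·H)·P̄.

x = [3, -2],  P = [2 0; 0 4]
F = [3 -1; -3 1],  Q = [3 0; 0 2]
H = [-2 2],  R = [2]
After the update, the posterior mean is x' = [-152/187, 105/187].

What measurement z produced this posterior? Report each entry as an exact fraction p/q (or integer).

x̄ = F·x = [11, -11]
P̄ = F·P·Fᵀ + Q = [25 -22; -22 24]
S = H·P̄·Hᵀ + R = [374]
K = P̄·Hᵀ·S⁻¹ = [-47/187; 46/187]
x' − x̄ = [-2209/187, 2162/187] = K·y
y = (KᵀK)⁻¹·Kᵀ·(x' − x̄) = [47]
z = y + H·x̄ = [47] + [-44] = [3]

z = [3]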